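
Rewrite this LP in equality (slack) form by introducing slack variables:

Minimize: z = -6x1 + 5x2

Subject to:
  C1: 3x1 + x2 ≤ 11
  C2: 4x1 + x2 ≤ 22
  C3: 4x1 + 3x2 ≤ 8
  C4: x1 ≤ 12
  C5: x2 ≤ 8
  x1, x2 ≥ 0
min z = -6x1 + 5x2

s.t.
  3x1 + x2 + s1 = 11
  4x1 + x2 + s2 = 22
  4x1 + 3x2 + s3 = 8
  x1 + s4 = 12
  x2 + s5 = 8
  x1, x2, s1, s2, s3, s4, s5 ≥ 0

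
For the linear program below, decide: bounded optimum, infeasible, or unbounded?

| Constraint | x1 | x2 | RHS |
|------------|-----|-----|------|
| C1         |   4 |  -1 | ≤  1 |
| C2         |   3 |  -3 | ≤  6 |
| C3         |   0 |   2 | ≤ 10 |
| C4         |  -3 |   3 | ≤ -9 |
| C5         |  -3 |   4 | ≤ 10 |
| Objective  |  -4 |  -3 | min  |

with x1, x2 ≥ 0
C2 requires 3x1 - 3x2 ≤ 6, while C4 (-3x1 + 3x2 ≤ -9) is equivalent to 3x1 - 3x2 ≥ 9. Together they would need 9 ≤ 3x1 - 3x2 ≤ 6, which is impossible since 9 > 6. No point satisfies all constraints.

The feasible region is empty; the LP is infeasible.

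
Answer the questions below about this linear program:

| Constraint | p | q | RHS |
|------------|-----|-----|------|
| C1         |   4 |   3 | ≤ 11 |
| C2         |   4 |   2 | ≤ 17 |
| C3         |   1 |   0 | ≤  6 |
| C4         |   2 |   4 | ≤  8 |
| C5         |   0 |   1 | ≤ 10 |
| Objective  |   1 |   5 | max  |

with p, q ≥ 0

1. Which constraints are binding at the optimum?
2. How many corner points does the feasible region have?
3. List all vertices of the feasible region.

1. C4, p ≥ 0
2. 4
3. (0, 0), (2.75, 0), (2, 1), (0, 2)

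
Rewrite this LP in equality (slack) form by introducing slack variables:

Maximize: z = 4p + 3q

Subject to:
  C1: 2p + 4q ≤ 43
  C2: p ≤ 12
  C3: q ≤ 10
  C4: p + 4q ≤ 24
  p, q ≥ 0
max z = 4p + 3q

s.t.
  2p + 4q + s1 = 43
  p + s2 = 12
  q + s3 = 10
  p + 4q + s4 = 24
  p, q, s1, s2, s3, s4 ≥ 0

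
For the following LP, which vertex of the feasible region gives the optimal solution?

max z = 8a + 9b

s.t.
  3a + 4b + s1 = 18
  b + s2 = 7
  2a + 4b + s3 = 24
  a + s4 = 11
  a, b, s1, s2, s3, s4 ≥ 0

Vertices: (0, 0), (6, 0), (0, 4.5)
Evaluating z = 8a + 9b at each vertex:
  (0, 0): z = 0
  (6, 0): z = 48
  (0, 4.5): z = 40.5

The largest value is z = 48, attained at (6, 0).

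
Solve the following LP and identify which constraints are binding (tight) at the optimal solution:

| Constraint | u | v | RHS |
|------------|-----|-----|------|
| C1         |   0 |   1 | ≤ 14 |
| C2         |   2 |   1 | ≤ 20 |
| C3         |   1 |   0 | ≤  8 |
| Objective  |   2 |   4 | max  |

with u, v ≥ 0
Optimal: u = 3, v = 14
Slack at optimum:
  C1: slack = 0 (binding)
  C2: slack = 0 (binding)
  C3: slack = 5
  u ≥ 0: u = 3
  v ≥ 0: v = 14
Binding constraints: C1, C2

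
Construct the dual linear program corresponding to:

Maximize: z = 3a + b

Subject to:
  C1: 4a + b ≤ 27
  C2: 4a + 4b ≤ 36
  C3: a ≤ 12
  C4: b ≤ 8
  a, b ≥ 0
Minimize: z = 27y1 + 36y2 + 12y3 + 8y4

Subject to:
  C1: -4y1 - 4y2 - y3 ≤ -3
  C2: -y1 - 4y2 - y4 ≤ -1
  y1, y2, y3, y4 ≥ 0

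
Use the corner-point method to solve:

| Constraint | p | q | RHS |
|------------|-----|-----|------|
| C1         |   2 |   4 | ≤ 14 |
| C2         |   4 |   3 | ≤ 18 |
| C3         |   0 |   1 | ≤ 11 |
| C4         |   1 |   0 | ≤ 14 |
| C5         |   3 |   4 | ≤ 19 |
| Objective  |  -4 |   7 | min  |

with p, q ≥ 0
Each vertex is the intersection of two constraint boundaries that also satisfies all remaining constraints:
  p = 0 and q = 0 → (0, 0)
  4p + 3q = 18 and q = 0 → (4.5, 0)
  2p + 4q = 14 and 4p + 3q = 18 → (3, 2)
  2p + 4q = 14 and p = 0 → (0, 3.5)

Evaluating z = -4p + 7q at each vertex:
  (0, 0): z = 0
  (4.5, 0): z = -18
  (3, 2): z = 2
  (0, 3.5): z = 24.5

The minimum is at (4.5, 0) with z = -18.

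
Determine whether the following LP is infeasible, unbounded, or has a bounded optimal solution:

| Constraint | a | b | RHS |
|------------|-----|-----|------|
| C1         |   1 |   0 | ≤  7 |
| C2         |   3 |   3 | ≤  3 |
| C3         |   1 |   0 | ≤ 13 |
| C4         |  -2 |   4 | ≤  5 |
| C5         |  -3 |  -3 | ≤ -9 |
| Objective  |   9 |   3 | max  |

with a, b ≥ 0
C2 requires 3a + 3b ≤ 3, while C5 (-3a - 3b ≤ -9) is equivalent to 3a + 3b ≥ 9. Together they would need 9 ≤ 3a + 3b ≤ 3, which is impossible since 9 > 3. No point satisfies all constraints.

The feasible region is empty; the LP is infeasible.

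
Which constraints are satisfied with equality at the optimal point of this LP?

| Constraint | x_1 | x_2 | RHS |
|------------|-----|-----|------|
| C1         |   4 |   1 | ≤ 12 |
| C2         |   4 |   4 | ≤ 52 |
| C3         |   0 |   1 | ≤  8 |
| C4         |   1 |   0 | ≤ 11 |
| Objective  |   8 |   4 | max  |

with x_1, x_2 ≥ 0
Optimal: x_1 = 1, x_2 = 8
Slack at optimum:
  C1: slack = 0 (binding)
  C2: slack = 16
  C3: slack = 0 (binding)
  C4: slack = 10
  x_1 ≥ 0: x_1 = 1
  x_2 ≥ 0: x_2 = 8
Binding constraints: C1, C3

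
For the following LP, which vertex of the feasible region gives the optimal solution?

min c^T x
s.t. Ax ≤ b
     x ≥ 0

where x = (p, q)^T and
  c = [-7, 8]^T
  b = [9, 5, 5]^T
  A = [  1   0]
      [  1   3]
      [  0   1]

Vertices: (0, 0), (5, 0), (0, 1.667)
Evaluating z = -7p + 8q at each vertex:
  (0, 0): z = 0
  (5, 0): z = -35
  (0, 1.667): z = 13.33

The smallest value is z = -35, attained at (5, 0).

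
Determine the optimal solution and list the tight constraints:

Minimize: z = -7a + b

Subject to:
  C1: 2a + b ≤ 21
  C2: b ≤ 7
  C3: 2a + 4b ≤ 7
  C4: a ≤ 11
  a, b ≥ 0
Optimal: a = 3.5, b = 0
Binding: C3, b ≥ 0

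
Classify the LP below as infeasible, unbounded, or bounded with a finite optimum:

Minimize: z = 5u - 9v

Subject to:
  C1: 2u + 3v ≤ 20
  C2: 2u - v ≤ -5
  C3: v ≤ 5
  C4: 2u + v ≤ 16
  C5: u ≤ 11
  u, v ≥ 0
The point (0, 5) satisfies every constraint, so the LP is feasible; the constraints give u ≤ 11 and v ≤ 5, which with u, v ≥ 0 keep the feasible region inside a bounded box. A feasible, bounded LP attains a finite optimum at a vertex.

Feasible with finite optimum z* = -45 at (0, 5).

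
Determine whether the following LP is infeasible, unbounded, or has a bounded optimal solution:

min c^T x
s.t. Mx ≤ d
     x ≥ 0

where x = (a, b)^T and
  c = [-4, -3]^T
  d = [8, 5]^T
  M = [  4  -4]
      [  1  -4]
Feasible point: (0, 0) satisfies every constraint, so the LP is feasible.
Direction d = (0, 1): for each constraint row a, a·d ≤ 0 —
  (4)(0) + (-4)(1) = -4 ≤ 0
  (1)(0) + (-4)(1) = -4 ≤ 0
and d ≥ 0, so (0, 0) + t·d stays feasible for every t ≥ 0. Along this ray z = -4a - 3b changes by -3 per unit t, so z → −∞.

Unbounded — the objective can decrease without bound over the feasible region.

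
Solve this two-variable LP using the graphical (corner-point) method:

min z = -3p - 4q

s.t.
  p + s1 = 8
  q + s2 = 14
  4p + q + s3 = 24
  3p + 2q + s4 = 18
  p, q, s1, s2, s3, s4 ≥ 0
Each vertex is the intersection of two constraint boundaries that also satisfies all remaining constraints:
  p = 0 and q = 0 → (0, 0)
  4p + q = 24 and 3p + 2q = 18 → (6, 0)
  3p + 2q = 18 and p = 0 → (0, 9)

Evaluating z = -3p - 4q at each vertex:
  (0, 0): z = 0
  (6, 0): z = -18
  (0, 9): z = -36

The minimum is at (0, 9) with z = -36.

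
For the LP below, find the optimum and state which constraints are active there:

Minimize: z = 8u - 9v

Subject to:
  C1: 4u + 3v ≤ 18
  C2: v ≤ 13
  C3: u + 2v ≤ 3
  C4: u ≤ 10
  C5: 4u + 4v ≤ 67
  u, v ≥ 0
Optimal: u = 0, v = 1.5
Slack at optimum:
  C1: slack = 13.5
  C2: slack = 11.5
  C3: slack = 0 (binding)
  C4: slack = 10
  C5: slack = 61
  u ≥ 0: u = 0 (binding)
  v ≥ 0: v = 1.5
Binding constraints: C3, u ≥ 0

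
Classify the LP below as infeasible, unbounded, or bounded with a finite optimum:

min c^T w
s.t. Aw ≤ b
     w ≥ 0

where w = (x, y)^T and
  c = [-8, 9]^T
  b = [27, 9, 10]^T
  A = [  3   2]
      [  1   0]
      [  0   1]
The point (9, 0) satisfies every constraint, so the LP is feasible; the constraints give x ≤ 9 and y ≤ 10, which with x, y ≥ 0 keep the feasible region inside a bounded box. A feasible, bounded LP attains a finite optimum at a vertex.

Evaluating z = -8x + 9y at each vertex:
  (0, 0): z = 0
  (9, 0): z = -72
  (2.333, 10): z = 71.33
  (0, 10): z = 90

Bounded optimum: z* = -72 at (9, 0).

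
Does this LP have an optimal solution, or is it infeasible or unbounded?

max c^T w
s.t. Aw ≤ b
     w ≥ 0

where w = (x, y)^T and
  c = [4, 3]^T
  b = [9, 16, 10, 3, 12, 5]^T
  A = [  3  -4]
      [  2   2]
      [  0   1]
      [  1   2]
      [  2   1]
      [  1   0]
The point (3, 0) satisfies every constraint, so the LP is feasible; the constraints give x ≤ 5 and y ≤ 10, which with x, y ≥ 0 keep the feasible region inside a bounded box. A feasible, bounded LP attains a finite optimum at a vertex.

The LP has an optimal solution: (3, 0) with z = 12.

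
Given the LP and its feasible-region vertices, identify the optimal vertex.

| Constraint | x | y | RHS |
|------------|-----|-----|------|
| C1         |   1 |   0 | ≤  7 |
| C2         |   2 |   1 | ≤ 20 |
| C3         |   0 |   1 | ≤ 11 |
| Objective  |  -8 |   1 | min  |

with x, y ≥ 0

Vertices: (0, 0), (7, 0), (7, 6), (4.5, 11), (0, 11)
Evaluating z = -8x + y at each vertex:
  (0, 0): z = 0
  (7, 0): z = -56
  (7, 6): z = -50
  (4.5, 11): z = -25
  (0, 11): z = 11

The smallest value is z = -56, attained at (7, 0).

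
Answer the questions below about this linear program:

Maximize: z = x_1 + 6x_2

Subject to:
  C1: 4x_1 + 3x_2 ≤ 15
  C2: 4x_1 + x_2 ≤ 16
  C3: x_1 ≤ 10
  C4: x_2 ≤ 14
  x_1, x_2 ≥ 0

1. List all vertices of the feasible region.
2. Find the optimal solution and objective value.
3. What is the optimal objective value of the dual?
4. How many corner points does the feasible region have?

1. (0, 0), (3.75, 0), (0, 5)
2. x_1 = 0, x_2 = 5, z = 30
3. 30 (by strong duality, equal to the primal optimum)
4. 3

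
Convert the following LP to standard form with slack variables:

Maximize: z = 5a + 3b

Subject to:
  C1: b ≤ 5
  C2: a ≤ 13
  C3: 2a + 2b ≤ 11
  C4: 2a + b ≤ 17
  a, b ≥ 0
max z = 5a + 3b

s.t.
  b + s1 = 5
  a + s2 = 13
  2a + 2b + s3 = 11
  2a + b + s4 = 17
  a, b, s1, s2, s3, s4 ≥ 0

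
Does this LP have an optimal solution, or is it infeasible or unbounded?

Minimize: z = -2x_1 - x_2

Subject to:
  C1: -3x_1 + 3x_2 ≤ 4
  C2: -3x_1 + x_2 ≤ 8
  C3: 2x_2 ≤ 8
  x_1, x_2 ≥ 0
Feasible point: (0, 0) satisfies every constraint, so the LP is feasible.
Direction d = (1, 0): for each constraint row a, a·d ≤ 0 —
  (-3)(1) + (3)(0) = -3 ≤ 0
  (-3)(1) + (1)(0) = -3 ≤ 0
  (0)(1) + (2)(0) = 0 ≤ 0
and d ≥ 0, so (0, 0) + t·d stays feasible for every t ≥ 0. Along this ray z = -2x_1 - x_2 changes by -2 per unit t, so z → −∞.

Unbounded — the objective can decrease without bound over the feasible region.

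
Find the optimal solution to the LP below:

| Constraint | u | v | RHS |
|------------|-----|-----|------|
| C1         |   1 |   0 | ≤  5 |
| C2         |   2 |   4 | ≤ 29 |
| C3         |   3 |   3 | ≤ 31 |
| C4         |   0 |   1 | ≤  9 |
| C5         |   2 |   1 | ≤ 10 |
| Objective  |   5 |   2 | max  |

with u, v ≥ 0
Each vertex is the intersection of two constraint boundaries that also satisfies all remaining constraints:
  u = 0 and v = 0 → (0, 0)
  u = 5 and 2u + v = 10 → (5, 0)
  2u + 4v = 29 and 2u + v = 10 → (1.833, 6.333)
  2u + 4v = 29 and u = 0 → (0, 7.25)

Evaluating z = 5u + 2v at each vertex:
  (0, 0): z = 0
  (5, 0): z = 25
  (1.833, 6.333): z = 21.83
  (0, 7.25): z = 14.5

The maximum is at (5, 0) with z = 25.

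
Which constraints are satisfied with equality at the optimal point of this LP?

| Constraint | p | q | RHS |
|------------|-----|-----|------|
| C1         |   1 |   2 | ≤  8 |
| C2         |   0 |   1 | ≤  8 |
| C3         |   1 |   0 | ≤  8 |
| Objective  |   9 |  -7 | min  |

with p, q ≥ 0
Optimal: p = 0, q = 4
Binding: C1, p ≥ 0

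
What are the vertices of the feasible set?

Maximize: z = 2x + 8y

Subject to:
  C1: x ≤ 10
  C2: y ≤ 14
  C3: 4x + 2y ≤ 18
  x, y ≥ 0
Each vertex is the intersection of two constraint boundaries that also satisfies all remaining constraints:
  x = 0 and y = 0 → (0, 0)
  4x + 2y = 18 and y = 0 → (4.5, 0)
  4x + 2y = 18 and x = 0 → (0, 9)

Vertices: (0, 0), (4.5, 0), (0, 9)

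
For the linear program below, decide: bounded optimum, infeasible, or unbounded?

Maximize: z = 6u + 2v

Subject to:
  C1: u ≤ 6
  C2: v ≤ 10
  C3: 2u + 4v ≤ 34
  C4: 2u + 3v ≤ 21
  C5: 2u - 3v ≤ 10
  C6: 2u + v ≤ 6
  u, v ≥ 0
The point (3, 0) satisfies every constraint, so the LP is feasible; the constraints give u ≤ 6 and v ≤ 10, which with u, v ≥ 0 keep the feasible region inside a bounded box. A feasible, bounded LP attains a finite optimum at a vertex.

Feasible with finite optimum z* = 18 at (3, 0).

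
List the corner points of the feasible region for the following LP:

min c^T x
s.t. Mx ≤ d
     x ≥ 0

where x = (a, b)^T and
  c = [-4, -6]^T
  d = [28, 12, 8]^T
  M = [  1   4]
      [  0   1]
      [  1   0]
Each vertex is the intersection of two constraint boundaries that also satisfies all remaining constraints:
  a = 0 and b = 0 → (0, 0)
  a = 8 and b = 0 → (8, 0)
  a + 4b = 28 and a = 8 → (8, 5)
  a + 4b = 28 and a = 0 → (0, 7)

Vertices: (0, 0), (8, 0), (8, 5), (0, 7)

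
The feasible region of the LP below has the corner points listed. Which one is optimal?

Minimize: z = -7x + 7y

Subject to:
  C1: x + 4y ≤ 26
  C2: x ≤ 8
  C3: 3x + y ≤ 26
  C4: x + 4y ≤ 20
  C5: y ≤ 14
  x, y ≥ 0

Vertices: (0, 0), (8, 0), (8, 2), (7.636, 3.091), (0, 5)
Evaluating z = -7x + 7y at each vertex:
  (0, 0): z = 0
  (8, 0): z = -56
  (8, 2): z = -42
  (7.636, 3.091): z = -31.82
  (0, 5): z = 35

The smallest value is z = -56, attained at (8, 0).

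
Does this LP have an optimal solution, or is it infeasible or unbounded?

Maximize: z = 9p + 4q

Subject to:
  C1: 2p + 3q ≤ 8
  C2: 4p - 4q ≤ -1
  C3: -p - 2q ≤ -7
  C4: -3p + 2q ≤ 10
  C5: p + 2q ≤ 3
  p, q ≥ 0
C5 requires p + 2q ≤ 3, while C3 (-p - 2q ≤ -7) is equivalent to p + 2q ≥ 7. Together they would need 7 ≤ p + 2q ≤ 3, which is impossible since 7 > 3. No point satisfies all constraints.

Infeasible: no point satisfies all constraints simultaneously.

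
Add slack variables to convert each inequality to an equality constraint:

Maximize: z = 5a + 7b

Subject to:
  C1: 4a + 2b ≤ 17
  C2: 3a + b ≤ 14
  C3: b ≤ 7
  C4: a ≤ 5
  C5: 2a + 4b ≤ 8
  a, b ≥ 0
max z = 5a + 7b

s.t.
  4a + 2b + s1 = 17
  3a + b + s2 = 14
  b + s3 = 7
  a + s4 = 5
  2a + 4b + s5 = 8
  a, b, s1, s2, s3, s4, s5 ≥ 0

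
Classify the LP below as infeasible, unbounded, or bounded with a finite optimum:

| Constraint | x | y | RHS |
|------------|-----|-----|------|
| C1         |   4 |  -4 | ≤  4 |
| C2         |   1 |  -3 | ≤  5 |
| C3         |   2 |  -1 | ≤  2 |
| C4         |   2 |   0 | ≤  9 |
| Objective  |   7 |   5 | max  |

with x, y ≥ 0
Feasible point: (0, 0) satisfies every constraint, so the LP is feasible.
Direction d = (0, 1): for each constraint row a, a·d ≤ 0 —
  (4)(0) + (-4)(1) = -4 ≤ 0
  (1)(0) + (-3)(1) = -3 ≤ 0
  (2)(0) + (-1)(1) = -1 ≤ 0
  (2)(0) + (0)(1) = 0 ≤ 0
and d ≥ 0, so (0, 0) + t·d stays feasible for every t ≥ 0. Along this ray z = 7x + 5y changes by 5 per unit t, so z → +∞.

Unbounded — the objective can increase without bound over the feasible region.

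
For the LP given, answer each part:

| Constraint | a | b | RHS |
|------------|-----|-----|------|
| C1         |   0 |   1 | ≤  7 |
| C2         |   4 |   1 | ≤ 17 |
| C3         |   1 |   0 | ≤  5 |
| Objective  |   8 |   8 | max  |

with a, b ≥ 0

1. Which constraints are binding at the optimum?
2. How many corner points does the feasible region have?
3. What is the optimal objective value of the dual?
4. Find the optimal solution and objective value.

1. C1, C2
2. 4
3. 76 (by strong duality, equal to the primal optimum)
4. a = 2.5, b = 7, z = 76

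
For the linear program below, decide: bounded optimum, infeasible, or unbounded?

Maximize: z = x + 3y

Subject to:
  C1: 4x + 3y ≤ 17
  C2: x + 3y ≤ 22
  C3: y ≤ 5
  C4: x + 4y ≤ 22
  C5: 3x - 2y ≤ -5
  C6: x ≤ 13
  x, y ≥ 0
The point (0.5, 5) satisfies every constraint, so the LP is feasible; the constraints give x ≤ 13 and y ≤ 5, which with x, y ≥ 0 keep the feasible region inside a bounded box. A feasible, bounded LP attains a finite optimum at a vertex.

Bounded optimum: z* = 15.5 at (0.5, 5).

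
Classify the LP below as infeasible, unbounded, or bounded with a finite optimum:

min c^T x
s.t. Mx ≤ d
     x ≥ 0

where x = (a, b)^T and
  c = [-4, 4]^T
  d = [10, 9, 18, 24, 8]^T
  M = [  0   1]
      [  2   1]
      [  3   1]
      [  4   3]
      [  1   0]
The point (4.5, 0) satisfies every constraint, so the LP is feasible; the constraints give a ≤ 8 and b ≤ 10, which with a, b ≥ 0 keep the feasible region inside a bounded box. A feasible, bounded LP attains a finite optimum at a vertex.

The LP has an optimal solution: (4.5, 0) with z = -18.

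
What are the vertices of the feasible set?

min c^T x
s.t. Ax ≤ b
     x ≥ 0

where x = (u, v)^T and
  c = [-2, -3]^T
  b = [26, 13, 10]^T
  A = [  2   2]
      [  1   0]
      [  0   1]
Each vertex is the intersection of two constraint boundaries that also satisfies all remaining constraints:
  u = 0 and v = 0 → (0, 0)
  2u + 2v = 26 and u = 13 → (13, 0)
  2u + 2v = 26 and v = 10 → (3, 10)
  v = 10 and u = 0 → (0, 10)

Vertices: (0, 0), (13, 0), (3, 10), (0, 10)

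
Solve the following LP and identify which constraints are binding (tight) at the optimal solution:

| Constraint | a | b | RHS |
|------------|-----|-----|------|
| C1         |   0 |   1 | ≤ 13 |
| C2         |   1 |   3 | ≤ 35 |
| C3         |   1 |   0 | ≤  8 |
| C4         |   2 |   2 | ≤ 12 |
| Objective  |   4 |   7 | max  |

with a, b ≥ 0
Optimal: a = 0, b = 6
Binding: C4, a ≥ 0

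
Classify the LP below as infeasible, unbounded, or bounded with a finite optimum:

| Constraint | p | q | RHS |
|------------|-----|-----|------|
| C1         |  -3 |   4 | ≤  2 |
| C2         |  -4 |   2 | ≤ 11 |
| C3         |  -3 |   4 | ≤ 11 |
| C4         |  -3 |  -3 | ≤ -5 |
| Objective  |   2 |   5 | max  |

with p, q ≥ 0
Feasible point: (1, 1) satisfies every constraint, so the LP is feasible.
Direction d = (1, 0): for each constraint row a, a·d ≤ 0 —
  (-3)(1) + (4)(0) = -3 ≤ 0
  (-4)(1) + (2)(0) = -4 ≤ 0
  (-3)(1) + (4)(0) = -3 ≤ 0
  (-3)(1) + (-3)(0) = -3 ≤ 0
and d ≥ 0, so (1, 1) + t·d stays feasible for every t ≥ 0. Along this ray z = 2p + 5q changes by 2 per unit t, so z → +∞.

The LP is unbounded; z can be made arbitrarily large.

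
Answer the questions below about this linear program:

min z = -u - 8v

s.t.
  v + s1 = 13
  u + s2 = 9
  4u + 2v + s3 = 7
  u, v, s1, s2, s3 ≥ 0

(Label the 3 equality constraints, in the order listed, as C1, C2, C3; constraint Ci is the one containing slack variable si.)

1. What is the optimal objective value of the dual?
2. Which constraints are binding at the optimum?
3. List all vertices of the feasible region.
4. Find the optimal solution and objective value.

1. -28 (by strong duality, equal to the primal optimum)
2. C3, u ≥ 0
3. (0, 0), (1.75, 0), (0, 3.5)
4. u = 0, v = 3.5, z = -28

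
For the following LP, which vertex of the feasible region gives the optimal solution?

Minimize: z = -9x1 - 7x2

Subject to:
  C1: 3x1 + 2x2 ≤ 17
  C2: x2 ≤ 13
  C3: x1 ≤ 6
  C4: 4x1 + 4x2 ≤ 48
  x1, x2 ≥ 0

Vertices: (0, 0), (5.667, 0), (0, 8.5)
Evaluating z = -9x1 - 7x2 at each vertex:
  (0, 0): z = 0
  (5.667, 0): z = -51
  (0, 8.5): z = -59.5

The smallest value is z = -59.5, attained at (0, 8.5).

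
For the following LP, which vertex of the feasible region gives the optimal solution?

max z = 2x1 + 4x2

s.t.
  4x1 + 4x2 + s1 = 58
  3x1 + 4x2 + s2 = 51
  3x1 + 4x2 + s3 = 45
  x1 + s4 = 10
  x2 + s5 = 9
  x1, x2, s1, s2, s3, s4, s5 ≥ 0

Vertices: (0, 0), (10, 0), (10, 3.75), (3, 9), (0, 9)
(3, 9) with z = 42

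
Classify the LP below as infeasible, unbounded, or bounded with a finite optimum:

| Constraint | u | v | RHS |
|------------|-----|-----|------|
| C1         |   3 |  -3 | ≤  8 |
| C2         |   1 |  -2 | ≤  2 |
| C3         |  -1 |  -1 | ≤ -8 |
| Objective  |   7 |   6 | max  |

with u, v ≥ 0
Feasible point: (0, 8) satisfies every constraint, so the LP is feasible.
Direction d = (0, 1): for each constraint row a, a·d ≤ 0 —
  (3)(0) + (-3)(1) = -3 ≤ 0
  (1)(0) + (-2)(1) = -2 ≤ 0
  (-1)(0) + (-1)(1) = -1 ≤ 0
and d ≥ 0, so (0, 8) + t·d stays feasible for every t ≥ 0. Along this ray z = 7u + 6v changes by 6 per unit t, so z → +∞.

Unbounded: there is a feasible ray along which z → +∞.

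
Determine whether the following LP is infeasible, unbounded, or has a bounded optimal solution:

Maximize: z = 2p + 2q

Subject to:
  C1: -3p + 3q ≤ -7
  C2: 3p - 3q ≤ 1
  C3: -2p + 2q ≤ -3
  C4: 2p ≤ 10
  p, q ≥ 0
C2 requires 3p - 3q ≤ 1, while C1 (-3p + 3q ≤ -7) is equivalent to 3p - 3q ≥ 7. Together they would need 7 ≤ 3p - 3q ≤ 1, which is impossible since 7 > 1. No point satisfies all constraints.

Infeasible — the constraint set is empty.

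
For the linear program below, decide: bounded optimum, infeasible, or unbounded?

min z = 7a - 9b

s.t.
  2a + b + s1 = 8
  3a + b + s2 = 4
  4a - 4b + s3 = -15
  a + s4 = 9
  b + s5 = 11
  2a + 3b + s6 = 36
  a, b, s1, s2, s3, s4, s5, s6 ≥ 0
The point (0, 4) satisfies every constraint, so the LP is feasible; the constraints give a ≤ 9 and b ≤ 11, which with a, b ≥ 0 keep the feasible region inside a bounded box. A feasible, bounded LP attains a finite optimum at a vertex.

Feasible with finite optimum z* = -36 at (0, 4).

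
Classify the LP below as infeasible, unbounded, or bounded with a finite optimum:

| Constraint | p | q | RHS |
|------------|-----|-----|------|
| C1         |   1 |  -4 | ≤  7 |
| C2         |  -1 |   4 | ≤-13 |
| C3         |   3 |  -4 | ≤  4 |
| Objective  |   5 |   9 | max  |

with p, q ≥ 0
C1 requires p - 4q ≤ 7, while C2 (-p + 4q ≤ -13) is equivalent to p - 4q ≥ 13. Together they would need 13 ≤ p - 4q ≤ 7, which is impossible since 13 > 7. No point satisfies all constraints.

Infeasible: no point satisfies all constraints simultaneously.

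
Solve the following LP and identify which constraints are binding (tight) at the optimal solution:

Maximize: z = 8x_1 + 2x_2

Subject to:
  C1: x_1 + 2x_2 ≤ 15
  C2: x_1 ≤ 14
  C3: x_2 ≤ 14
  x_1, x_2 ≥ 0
Optimal: x_1 = 14, x_2 = 0.5
Slack at optimum:
  C1: slack = 0 (binding)
  C2: slack = 0 (binding)
  C3: slack = 13.5
  x_1 ≥ 0: x_1 = 14
  x_2 ≥ 0: x_2 = 0.5
Binding constraints: C1, C2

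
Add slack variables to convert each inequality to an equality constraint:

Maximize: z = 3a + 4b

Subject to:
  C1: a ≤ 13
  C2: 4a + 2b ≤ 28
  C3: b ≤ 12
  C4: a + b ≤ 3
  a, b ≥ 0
max z = 3a + 4b

s.t.
  a + s1 = 13
  4a + 2b + s2 = 28
  b + s3 = 12
  a + b + s4 = 3
  a, b, s1, s2, s3, s4 ≥ 0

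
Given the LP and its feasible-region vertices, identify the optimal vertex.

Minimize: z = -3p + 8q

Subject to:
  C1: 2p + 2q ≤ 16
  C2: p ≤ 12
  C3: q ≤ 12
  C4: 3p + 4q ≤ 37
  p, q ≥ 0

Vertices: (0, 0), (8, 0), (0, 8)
Evaluating z = -3p + 8q at each vertex:
  (0, 0): z = 0
  (8, 0): z = -24
  (0, 8): z = 64

The smallest value is z = -24, attained at (8, 0).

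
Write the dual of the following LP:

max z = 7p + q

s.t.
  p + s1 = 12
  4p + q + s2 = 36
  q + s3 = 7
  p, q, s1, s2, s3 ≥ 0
Minimize: z = 12y1 + 36y2 + 7y3

Subject to:
  C1: -y1 - 4y2 ≤ -7
  C2: -y2 - y3 ≤ -1
  y1, y2, y3 ≥ 0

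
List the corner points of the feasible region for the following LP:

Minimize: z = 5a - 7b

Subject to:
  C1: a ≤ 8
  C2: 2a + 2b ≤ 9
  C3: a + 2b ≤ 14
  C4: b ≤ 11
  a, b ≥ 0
Each vertex is the intersection of two constraint boundaries that also satisfies all remaining constraints:
  a = 0 and b = 0 → (0, 0)
  2a + 2b = 9 and b = 0 → (4.5, 0)
  2a + 2b = 9 and a = 0 → (0, 4.5)

Vertices: (0, 0), (4.5, 0), (0, 4.5)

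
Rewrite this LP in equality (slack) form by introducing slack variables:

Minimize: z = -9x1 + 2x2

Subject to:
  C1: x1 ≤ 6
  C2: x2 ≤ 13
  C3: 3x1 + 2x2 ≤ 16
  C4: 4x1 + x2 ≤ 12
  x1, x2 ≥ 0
min z = -9x1 + 2x2

s.t.
  x1 + s1 = 6
  x2 + s2 = 13
  3x1 + 2x2 + s3 = 16
  4x1 + x2 + s4 = 12
  x1, x2, s1, s2, s3, s4 ≥ 0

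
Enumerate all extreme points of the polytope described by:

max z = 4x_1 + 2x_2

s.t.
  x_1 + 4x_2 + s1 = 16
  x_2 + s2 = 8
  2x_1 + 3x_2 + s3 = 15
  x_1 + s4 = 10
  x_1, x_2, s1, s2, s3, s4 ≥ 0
Each vertex is the intersection of two constraint boundaries that also satisfies all remaining constraints:
  x_1 = 0 and x_2 = 0 → (0, 0)
  2x_1 + 3x_2 = 15 and x_2 = 0 → (7.5, 0)
  x_1 + 4x_2 = 16 and 2x_1 + 3x_2 = 15 → (2.4, 3.4)
  x_1 + 4x_2 = 16 and x_1 = 0 → (0, 4)

Vertices: (0, 0), (7.5, 0), (2.4, 3.4), (0, 4)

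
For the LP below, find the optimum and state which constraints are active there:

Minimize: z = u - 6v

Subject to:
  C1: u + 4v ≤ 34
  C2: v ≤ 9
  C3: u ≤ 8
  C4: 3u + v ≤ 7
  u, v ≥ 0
Optimal: u = 0, v = 7
Binding: C4, u ≥ 0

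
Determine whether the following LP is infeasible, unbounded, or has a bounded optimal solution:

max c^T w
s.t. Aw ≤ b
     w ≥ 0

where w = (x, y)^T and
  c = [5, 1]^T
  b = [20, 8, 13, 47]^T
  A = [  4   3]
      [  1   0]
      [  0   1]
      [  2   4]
The point (5, 0) satisfies every constraint, so the LP is feasible; the constraints give x ≤ 8 and y ≤ 13, which with x, y ≥ 0 keep the feasible region inside a bounded box. A feasible, bounded LP attains a finite optimum at a vertex.

The LP has an optimal solution: (5, 0) with z = 25.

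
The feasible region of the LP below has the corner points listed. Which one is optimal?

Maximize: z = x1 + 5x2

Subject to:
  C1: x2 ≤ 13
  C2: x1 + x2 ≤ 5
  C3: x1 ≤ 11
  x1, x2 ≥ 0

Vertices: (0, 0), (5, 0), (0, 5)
Evaluating z = x1 + 5x2 at each vertex:
  (0, 0): z = 0
  (5, 0): z = 5
  (0, 5): z = 25

The largest value is z = 25, attained at (0, 5).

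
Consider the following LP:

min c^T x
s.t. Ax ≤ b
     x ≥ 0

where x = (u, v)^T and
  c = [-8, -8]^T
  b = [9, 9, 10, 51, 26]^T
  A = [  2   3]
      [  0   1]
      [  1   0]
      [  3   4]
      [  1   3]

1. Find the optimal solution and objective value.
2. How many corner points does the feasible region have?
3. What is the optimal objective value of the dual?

1. u = 4.5, v = 0, z = -36
2. 3
3. -36 (by strong duality, equal to the primal optimum)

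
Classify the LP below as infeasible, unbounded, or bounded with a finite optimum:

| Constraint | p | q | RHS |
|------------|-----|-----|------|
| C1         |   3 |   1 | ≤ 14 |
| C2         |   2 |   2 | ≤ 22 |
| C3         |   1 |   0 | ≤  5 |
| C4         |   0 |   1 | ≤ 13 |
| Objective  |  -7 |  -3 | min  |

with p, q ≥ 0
The point (1.5, 9.5) satisfies every constraint, so the LP is feasible; the constraints give p ≤ 5 and q ≤ 13, which with p, q ≥ 0 keep the feasible region inside a bounded box. A feasible, bounded LP attains a finite optimum at a vertex.

The LP has an optimal solution: (1.5, 9.5) with z = -39.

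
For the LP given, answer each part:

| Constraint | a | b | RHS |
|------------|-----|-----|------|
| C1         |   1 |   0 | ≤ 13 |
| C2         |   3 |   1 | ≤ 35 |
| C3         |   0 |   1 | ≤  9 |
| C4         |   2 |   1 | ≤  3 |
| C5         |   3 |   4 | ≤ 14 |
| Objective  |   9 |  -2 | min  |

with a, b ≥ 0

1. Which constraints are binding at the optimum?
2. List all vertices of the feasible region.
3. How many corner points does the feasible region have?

1. C4, a ≥ 0
2. (0, 0), (1.5, 0), (0, 3)
3. 3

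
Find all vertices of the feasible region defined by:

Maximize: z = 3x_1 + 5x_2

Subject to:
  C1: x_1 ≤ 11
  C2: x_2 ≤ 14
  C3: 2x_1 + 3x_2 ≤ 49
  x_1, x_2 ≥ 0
Each vertex is the intersection of two constraint boundaries that also satisfies all remaining constraints:
  x_1 = 0 and x_2 = 0 → (0, 0)
  x_1 = 11 and x_2 = 0 → (11, 0)
  x_1 = 11 and 2x_1 + 3x_2 = 49 → (11, 9)
  x_2 = 14 and 2x_1 + 3x_2 = 49 → (3.5, 14)
  x_2 = 14 and x_1 = 0 → (0, 14)

Vertices: (0, 0), (11, 0), (11, 9), (3.5, 14), (0, 14)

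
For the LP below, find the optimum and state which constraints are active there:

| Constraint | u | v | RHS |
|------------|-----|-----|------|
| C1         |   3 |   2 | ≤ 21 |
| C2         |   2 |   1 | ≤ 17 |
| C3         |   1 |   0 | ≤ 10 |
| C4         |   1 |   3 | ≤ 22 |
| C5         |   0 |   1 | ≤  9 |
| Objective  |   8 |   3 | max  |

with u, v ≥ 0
Optimal: u = 7, v = 0
Binding: C1, v ≥ 0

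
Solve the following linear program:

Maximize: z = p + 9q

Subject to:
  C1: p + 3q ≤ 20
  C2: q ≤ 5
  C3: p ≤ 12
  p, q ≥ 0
Each vertex is the intersection of two constraint boundaries that also satisfies all remaining constraints:
  p = 0 and q = 0 → (0, 0)
  p = 12 and q = 0 → (12, 0)
  p + 3q = 20 and p = 12 → (12, 2.667)
  p + 3q = 20 and q = 5 → (5, 5)
  q = 5 and p = 0 → (0, 5)

Evaluating z = p + 9q at each vertex:
  (0, 0): z = 0
  (12, 0): z = 12
  (12, 2.667): z = 36
  (5, 5): z = 50
  (0, 5): z = 45

The maximum is at (5, 5) with z = 50.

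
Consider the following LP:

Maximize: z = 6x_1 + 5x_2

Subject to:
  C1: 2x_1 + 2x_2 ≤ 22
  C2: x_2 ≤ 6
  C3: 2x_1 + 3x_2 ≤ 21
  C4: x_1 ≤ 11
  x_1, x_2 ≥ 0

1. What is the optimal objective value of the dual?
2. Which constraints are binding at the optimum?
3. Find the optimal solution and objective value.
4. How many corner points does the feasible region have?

1. 63 (by strong duality, equal to the primal optimum)
2. C3, x_2 ≥ 0
3. x_1 = 10.5, x_2 = 0, z = 63
4. 4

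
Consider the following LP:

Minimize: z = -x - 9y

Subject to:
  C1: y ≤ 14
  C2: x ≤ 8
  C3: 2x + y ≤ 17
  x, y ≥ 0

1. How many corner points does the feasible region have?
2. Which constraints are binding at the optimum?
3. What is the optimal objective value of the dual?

1. 5
2. C1, C3
3. -127.5 (by strong duality, equal to the primal optimum)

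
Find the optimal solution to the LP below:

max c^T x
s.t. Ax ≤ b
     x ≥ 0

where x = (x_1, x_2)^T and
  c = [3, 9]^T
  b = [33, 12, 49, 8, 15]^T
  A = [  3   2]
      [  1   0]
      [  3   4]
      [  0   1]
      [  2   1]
Each vertex is the intersection of two constraint boundaries that also satisfies all remaining constraints:
  x_1 = 0 and x_2 = 0 → (0, 0)
  2x_1 + x_2 = 15 and x_2 = 0 → (7.5, 0)
  x_2 = 8 and 2x_1 + x_2 = 15 → (3.5, 8)
  x_2 = 8 and x_1 = 0 → (0, 8)

Evaluating z = 3x_1 + 9x_2 at each vertex:
  (0, 0): z = 0
  (7.5, 0): z = 22.5
  (3.5, 8): z = 82.5
  (0, 8): z = 72

The maximum is at (3.5, 8) with z = 82.5.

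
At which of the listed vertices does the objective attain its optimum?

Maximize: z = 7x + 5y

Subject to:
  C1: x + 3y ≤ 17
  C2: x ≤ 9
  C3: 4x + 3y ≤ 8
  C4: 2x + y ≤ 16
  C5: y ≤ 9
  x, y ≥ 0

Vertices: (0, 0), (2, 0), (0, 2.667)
Evaluating z = 7x + 5y at each vertex:
  (0, 0): z = 0
  (2, 0): z = 14
  (0, 2.667): z = 13.33

The largest value is z = 14, attained at (2, 0).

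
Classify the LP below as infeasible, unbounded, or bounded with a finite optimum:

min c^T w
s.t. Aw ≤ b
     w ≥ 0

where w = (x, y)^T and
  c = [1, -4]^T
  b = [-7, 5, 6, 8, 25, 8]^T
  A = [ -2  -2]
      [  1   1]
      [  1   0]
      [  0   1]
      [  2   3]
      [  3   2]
The point (0, 4) satisfies every constraint, so the LP is feasible; the constraints give x ≤ 6 and y ≤ 8, which with x, y ≥ 0 keep the feasible region inside a bounded box. A feasible, bounded LP attains a finite optimum at a vertex.

Evaluating z = x - 4y at each vertex:
  (1, 2.5): z = -9
  (0, 4): z = -16
  (0, 3.5): z = -14

The LP has an optimal solution: (0, 4) with z = -16.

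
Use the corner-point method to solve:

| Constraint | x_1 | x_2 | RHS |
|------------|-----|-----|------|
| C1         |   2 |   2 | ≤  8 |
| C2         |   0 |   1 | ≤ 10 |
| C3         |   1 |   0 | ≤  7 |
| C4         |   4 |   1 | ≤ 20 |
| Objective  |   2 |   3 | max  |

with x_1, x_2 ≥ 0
x_1 = 0, x_2 = 4, z = 12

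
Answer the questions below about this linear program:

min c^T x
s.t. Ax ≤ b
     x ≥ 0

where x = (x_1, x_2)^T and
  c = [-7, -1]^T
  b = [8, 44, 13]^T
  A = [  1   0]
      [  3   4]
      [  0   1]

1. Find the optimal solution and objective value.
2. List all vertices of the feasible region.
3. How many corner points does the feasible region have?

1. x_1 = 8, x_2 = 5, z = -61
2. (0, 0), (8, 0), (8, 5), (0, 11)
3. 4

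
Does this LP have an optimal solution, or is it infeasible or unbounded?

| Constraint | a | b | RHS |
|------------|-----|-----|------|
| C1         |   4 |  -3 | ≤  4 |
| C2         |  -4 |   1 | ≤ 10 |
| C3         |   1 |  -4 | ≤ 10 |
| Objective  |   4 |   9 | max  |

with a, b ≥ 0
Feasible point: (0, 0) satisfies every constraint, so the LP is feasible.
Direction d = (3, 4): for each constraint row a, a·d ≤ 0 —
  (4)(3) + (-3)(4) = 0 ≤ 0
  (-4)(3) + (1)(4) = -8 ≤ 0
  (1)(3) + (-4)(4) = -13 ≤ 0
and d ≥ 0, so (0, 0) + t·d stays feasible for every t ≥ 0. Along this ray z = 4a + 9b changes by 48 per unit t, so z → +∞.

The LP is unbounded; z can be made arbitrarily large.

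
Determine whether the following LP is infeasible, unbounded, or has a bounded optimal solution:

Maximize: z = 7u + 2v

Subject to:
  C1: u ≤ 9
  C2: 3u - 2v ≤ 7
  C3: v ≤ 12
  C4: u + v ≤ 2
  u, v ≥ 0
The point (2, 0) satisfies every constraint, so the LP is feasible; the constraints give u ≤ 9 and v ≤ 12, which with u, v ≥ 0 keep the feasible region inside a bounded box. A feasible, bounded LP attains a finite optimum at a vertex.

Evaluating z = 7u + 2v at each vertex:
  (0, 0): z = 0
  (2, 0): z = 14
  (0, 2): z = 4

Bounded optimum: z* = 14 at (2, 0).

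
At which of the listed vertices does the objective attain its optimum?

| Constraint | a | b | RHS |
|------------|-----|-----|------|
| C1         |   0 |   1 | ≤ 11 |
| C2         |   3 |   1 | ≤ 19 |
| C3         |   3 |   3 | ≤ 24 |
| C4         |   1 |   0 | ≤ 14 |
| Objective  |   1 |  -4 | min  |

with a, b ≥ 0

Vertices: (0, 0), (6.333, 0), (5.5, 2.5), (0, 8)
Evaluating z = a - 4b at each vertex:
  (0, 0): z = 0
  (6.333, 0): z = 6.333
  (5.5, 2.5): z = -4.5
  (0, 8): z = -32

The smallest value is z = -32, attained at (0, 8).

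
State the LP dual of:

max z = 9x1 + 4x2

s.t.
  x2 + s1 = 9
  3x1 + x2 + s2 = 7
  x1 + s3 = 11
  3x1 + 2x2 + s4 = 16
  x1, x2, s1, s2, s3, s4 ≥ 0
Minimize: z = 9y1 + 7y2 + 11y3 + 16y4

Subject to:
  C1: -3y2 - y3 - 3y4 ≤ -9
  C2: -y1 - y2 - 2y4 ≤ -4
  y1, y2, y3, y4 ≥ 0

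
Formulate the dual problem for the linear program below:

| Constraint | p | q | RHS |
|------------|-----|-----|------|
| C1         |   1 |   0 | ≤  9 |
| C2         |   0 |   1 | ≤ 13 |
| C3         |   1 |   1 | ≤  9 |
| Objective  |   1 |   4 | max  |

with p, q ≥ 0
Minimize: z = 9y1 + 13y2 + 9y3

Subject to:
  C1: -y1 - y3 ≤ -1
  C2: -y2 - y3 ≤ -4
  y1, y2, y3 ≥ 0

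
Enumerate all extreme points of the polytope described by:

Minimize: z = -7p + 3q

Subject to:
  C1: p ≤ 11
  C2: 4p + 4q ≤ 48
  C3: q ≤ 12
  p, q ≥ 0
Each vertex is the intersection of two constraint boundaries that also satisfies all remaining constraints:
  p = 0 and q = 0 → (0, 0)
  p = 11 and q = 0 → (11, 0)
  p = 11 and 4p + 4q = 48 → (11, 1)
  4p + 4q = 48 and q = 12 → (0, 12)

Vertices: (0, 0), (11, 0), (11, 1), (0, 12)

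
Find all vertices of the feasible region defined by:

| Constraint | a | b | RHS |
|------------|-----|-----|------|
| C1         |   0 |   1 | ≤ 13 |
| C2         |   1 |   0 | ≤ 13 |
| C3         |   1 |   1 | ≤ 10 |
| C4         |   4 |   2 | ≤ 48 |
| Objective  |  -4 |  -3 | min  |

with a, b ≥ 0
Each vertex is the intersection of two constraint boundaries that also satisfies all remaining constraints:
  a = 0 and b = 0 → (0, 0)
  a + b = 10 and b = 0 → (10, 0)
  a + b = 10 and a = 0 → (0, 10)

Vertices: (0, 0), (10, 0), (0, 10)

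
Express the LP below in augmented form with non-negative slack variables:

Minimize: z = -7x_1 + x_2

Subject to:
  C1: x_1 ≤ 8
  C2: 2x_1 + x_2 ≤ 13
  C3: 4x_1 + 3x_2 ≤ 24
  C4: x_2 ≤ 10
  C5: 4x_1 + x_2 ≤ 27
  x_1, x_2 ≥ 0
min z = -7x_1 + x_2

s.t.
  x_1 + s1 = 8
  2x_1 + x_2 + s2 = 13
  4x_1 + 3x_2 + s3 = 24
  x_2 + s4 = 10
  4x_1 + x_2 + s5 = 27
  x_1, x_2, s1, s2, s3, s4, s5 ≥ 0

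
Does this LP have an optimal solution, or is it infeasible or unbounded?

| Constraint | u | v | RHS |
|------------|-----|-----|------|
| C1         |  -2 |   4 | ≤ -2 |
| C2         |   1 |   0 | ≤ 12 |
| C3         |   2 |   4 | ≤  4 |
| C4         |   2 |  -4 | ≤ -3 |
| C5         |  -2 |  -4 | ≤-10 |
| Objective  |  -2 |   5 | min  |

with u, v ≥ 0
C3 requires 2u + 4v ≤ 4, while C5 (-2u - 4v ≤ -10) is equivalent to 2u + 4v ≥ 10. Together they would need 10 ≤ 2u + 4v ≤ 4, which is impossible since 10 > 4. No point satisfies all constraints.

The feasible region is empty; the LP is infeasible.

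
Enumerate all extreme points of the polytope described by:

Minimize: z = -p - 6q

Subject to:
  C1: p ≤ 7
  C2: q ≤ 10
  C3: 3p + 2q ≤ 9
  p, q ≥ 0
Each vertex is the intersection of two constraint boundaries that also satisfies all remaining constraints:
  p = 0 and q = 0 → (0, 0)
  3p + 2q = 9 and q = 0 → (3, 0)
  3p + 2q = 9 and p = 0 → (0, 4.5)

Vertices: (0, 0), (3, 0), (0, 4.5)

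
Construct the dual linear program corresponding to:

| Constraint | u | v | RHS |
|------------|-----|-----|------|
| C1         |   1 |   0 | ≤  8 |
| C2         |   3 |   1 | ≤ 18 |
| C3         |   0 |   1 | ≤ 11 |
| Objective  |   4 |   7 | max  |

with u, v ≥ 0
Minimize: z = 8y1 + 18y2 + 11y3

Subject to:
  C1: -y1 - 3y2 ≤ -4
  C2: -y2 - y3 ≤ -7
  y1, y2, y3 ≥ 0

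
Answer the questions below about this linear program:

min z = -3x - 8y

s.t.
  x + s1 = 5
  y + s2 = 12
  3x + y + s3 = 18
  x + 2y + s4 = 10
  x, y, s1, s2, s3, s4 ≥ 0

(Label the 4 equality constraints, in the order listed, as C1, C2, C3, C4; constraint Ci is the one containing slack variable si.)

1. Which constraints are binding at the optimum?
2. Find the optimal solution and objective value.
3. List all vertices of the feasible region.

1. C4, x ≥ 0
2. x = 0, y = 5, z = -40
3. (0, 0), (5, 0), (5, 2.5), (0, 5)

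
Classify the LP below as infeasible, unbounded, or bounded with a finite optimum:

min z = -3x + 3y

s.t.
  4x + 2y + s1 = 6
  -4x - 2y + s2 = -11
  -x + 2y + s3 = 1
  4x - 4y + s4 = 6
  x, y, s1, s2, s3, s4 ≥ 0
The row 4x + 2y + s1 = 6 with s1 ≥ 0 requires 4x + 2y ≤ 6, while the row -4x - 2y + s2 = -11 with s2 ≥ 0 is equivalent to 4x + 2y ≥ 11. Together they would need 11 ≤ 4x + 2y ≤ 6, which is impossible since 11 > 6. No point satisfies all constraints.

The feasible region is empty; the LP is infeasible.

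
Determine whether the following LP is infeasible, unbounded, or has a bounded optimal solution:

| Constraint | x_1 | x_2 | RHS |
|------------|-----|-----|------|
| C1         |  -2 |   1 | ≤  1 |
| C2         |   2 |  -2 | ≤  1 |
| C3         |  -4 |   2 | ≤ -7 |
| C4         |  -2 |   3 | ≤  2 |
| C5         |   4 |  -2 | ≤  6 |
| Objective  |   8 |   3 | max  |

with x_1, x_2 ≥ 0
C5 requires 4x_1 - 2x_2 ≤ 6, while C3 (-4x_1 + 2x_2 ≤ -7) is equivalent to 4x_1 - 2x_2 ≥ 7. Together they would need 7 ≤ 4x_1 - 2x_2 ≤ 6, which is impossible since 7 > 6. No point satisfies all constraints.

Infeasible — the constraint set is empty.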